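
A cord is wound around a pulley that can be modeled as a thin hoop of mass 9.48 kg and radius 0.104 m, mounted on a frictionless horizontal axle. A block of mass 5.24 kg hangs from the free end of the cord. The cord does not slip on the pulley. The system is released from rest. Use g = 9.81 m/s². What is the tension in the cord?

I = MR² = (9.48)(0.104)² = 0.1025 kg·m².
Block: mg − T = ma. Pulley: TR = Iα. No-slip: a = αR, so T = (I/R²)a = 9.480·a.
Then mg = (m + 9.480)a, so a = (5.24)(9.81)/(5.24 + 9.480) = 3.492 m/s².
T = 9.480·a = 33.11 N.

T ≈ 33.1 N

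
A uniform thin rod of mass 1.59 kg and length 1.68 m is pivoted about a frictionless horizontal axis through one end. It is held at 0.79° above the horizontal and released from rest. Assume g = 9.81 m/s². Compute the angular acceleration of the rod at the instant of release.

About the pivot, I = (1/3)ML² = (1/3)(1.59)(1.68)² = 1.496 kg·m².
The weight acts at the center, a distance L/2 = 0.8400 m from the pivot; τ = Mg(L/2) cos 0.79° = 13.10 N·m.
α = τ/I = 13.10/1.496 = 8.758 rad/s².

α ≈ 8.76 rad/s²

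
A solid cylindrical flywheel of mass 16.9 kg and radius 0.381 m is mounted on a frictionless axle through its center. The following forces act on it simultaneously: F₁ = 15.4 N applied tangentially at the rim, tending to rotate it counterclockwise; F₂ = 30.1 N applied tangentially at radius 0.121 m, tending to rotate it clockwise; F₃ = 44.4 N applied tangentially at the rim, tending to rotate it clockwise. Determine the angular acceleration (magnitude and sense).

I = ½MR² = (1/2)(16.9)(0.381)² = 1.227 kg·m².
Taking counterclockwise as positive: τ₁ = +(15.4)(0.381) = +5.867 N·m; τ₂ = −(30.1)(0.121) = −3.642 N·m; τ₃ = −(44.4)(0.381) = −16.92 N·m.
Net torque τ = -14.69 N·m.
α = τ/I = -14.69/1.227 = -11.98 rad/s².

α ≈ 12.0 rad/s², clockwise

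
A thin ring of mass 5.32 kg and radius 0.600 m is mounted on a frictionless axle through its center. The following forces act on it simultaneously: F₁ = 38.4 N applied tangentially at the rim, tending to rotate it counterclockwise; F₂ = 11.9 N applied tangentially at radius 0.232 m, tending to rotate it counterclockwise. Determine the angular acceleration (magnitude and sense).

α ≈ 13.5 rad/s², counterclockwise

I = MR² = (5.32)(0.600)² = 1.915 kg·m².
Taking counterclockwise as positive: τ₁ = +(38.4)(0.600) = +23.04 N·m; τ₂ = +(11.9)(0.232) = +2.761 N·m.
Net torque τ = 25.80 N·m.
α = τ/I = 25.80/1.915 = 13.47 rad/s².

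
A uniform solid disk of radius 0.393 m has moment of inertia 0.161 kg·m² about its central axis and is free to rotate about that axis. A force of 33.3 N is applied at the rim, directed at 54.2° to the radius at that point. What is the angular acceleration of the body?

α ≈ 65.9 rad/s²

Only the tangential component produces torque: τ = F R sinθ = (33.3)(0.393) sin 54.2° = 10.61 N·m.
Newton's second law for rotation, τ = Iα, gives α = τ/I = 10.61/0.1610 = 65.93 rad/s².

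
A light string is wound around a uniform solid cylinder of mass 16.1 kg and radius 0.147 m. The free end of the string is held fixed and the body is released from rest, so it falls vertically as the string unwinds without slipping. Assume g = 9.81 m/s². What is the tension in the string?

T ≈ 52.6 N

Translation: Mg − T = Ma. Rotation about the center: TR = Iα with I = ½MR².
With a = αR: T = (I/R²)a = (1/2)M a, so Mg = (1 + 0.5000)Ma.
a = g/(1 + 0.5000) = 9.81/1.500 = 6.540 m/s².
T = 0.5000·M·a = (0.5000)(16.1)(6.540) = 52.65 N.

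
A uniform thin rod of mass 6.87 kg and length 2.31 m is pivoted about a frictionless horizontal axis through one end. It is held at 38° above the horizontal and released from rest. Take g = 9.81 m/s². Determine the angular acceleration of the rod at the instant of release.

About the pivot, I = (1/3)ML² = (1/3)(6.87)(2.31)² = 12.22 kg·m².
The weight acts at the center, a distance L/2 = 1.155 m from the pivot; τ = Mg(L/2) cos 38° = 61.34 N·m.
α = τ/I = 61.34/12.22 = 5.020 rad/s².

α ≈ 5.02 rad/s²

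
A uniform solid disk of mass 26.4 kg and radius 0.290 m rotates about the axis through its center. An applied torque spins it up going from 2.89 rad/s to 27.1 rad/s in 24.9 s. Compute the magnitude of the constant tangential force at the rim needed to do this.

I = ½MR² = (1/2)(26.4)(0.290)² = 1.110 kg·m².
α = Δω/Δt = (27.1 − 2.89)/24.9 = 0.9723 rad/s².
The required torque is τ = Iα = (1.110)(0.9723) = 1.079 N·m.
A tangential force at the rim gives τ = FR, so F = τ/R = 1.079/0.290 = 3.722 N.

F ≈ 3.72 N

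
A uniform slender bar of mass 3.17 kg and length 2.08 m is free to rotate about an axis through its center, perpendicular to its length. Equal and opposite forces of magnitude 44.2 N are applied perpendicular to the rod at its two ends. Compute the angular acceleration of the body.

α ≈ 80.4 rad/s²

I = (1/12)ML² = (1/12)(3.17)(2.08)² = 1.143 kg·m².
The couple gives τ = F·(L/2) + F·(L/2) = F L = (44.2)(2.08) = 91.94 N·m.
From τ = Iα: α = 91.94/1.143 = 80.44 rad/s².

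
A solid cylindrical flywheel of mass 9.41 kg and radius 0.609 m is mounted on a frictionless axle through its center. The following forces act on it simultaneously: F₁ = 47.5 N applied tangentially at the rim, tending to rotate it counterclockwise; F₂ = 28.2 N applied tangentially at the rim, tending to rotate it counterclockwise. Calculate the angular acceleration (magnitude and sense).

α ≈ 26.4 rad/s², counterclockwise

I = ½MR² = (1/2)(9.41)(0.609)² = 1.745 kg·m².
Taking counterclockwise as positive: τ₁ = +(47.5)(0.609) = +28.93 N·m; τ₂ = +(28.2)(0.609) = +17.17 N·m.
Net torque τ = 46.10 N·m.
α = τ/I = 46.10/1.745 = 26.42 rad/s².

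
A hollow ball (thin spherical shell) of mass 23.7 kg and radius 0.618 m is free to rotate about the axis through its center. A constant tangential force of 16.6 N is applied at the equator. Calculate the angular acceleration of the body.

I = (2/3)MR² = (2/3)(23.7)(0.618)² = 6.034 kg·m².
τ = F R = (16.6)(0.618) = 10.26 N·m.
Newton's second law for rotation, τ = Iα, gives α = τ/I = 10.26/6.034 = 1.700 rad/s².

α ≈ 1.70 rad/s²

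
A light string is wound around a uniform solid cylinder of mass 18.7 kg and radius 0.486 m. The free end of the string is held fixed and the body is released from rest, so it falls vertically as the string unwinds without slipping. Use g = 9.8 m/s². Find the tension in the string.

Translation: Mg − T = Ma. Rotation about the center: TR = Iα with I = ½MR².
With a = αR: T = (I/R²)a = (1/2)M a, so Mg = (1 + 0.5000)Ma.
a = g/(1 + 0.5000) = 9.8/1.500 = 6.533 m/s².
T = 0.5000·M·a = (0.5000)(18.7)(6.533) = 61.09 N.

T ≈ 61.1 N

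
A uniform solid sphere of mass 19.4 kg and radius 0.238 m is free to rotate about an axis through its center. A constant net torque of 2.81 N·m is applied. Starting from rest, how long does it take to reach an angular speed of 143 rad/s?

t ≈ 22.4 s

I = (2/5)MR² = (2/5)(19.4)(0.238)² = 0.4396 kg·m².
α = τ/I = 2.81/0.4396 = 6.393 rad/s².
ω = αt ⇒ t = ω/α = 143/6.393 = 22.37 s.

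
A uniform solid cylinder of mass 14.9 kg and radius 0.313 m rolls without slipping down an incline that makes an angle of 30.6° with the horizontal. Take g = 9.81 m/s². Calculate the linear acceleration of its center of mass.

Translation along the incline: Mg sinθ − f = Ma.
Rotation about the center: fR = Iα with I = ½MR². No-slip gives a = αR, so f = (I/R²)a = (1/2)M a.
Substituting: Mg sinθ = (1 + 0.5000)Ma, so a = g sinθ/(1 + 0.5000) = (9.81) sin 30.6° / 1.500 = 3.329 m/s².

a ≈ 3.33 m/s²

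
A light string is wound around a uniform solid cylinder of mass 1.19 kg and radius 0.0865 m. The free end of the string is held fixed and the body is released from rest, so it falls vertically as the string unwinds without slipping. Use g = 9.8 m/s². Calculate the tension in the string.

Translation: Mg − T = Ma. Rotation about the center: TR = Iα with I = ½MR².
With a = αR: T = (I/R²)a = (1/2)M a, so Mg = (1 + 0.5000)Ma.
a = g/(1 + 0.5000) = 9.8/1.500 = 6.533 m/s².
T = 0.5000·M·a = (0.5000)(1.19)(6.533) = 3.887 N.

T ≈ 3.89 N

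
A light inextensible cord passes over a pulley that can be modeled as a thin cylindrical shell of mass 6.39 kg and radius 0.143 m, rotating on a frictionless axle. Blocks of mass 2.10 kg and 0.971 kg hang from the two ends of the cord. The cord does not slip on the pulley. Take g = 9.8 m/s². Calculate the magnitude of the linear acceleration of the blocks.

a ≈ 1.17 m/s²

I = MR² = (6.39)(0.143)² = 0.1307 kg·m².
Heavier block: m₁g − T₁ = m₁a. Lighter block: T₂ − m₂g = m₂a.
Pulley: (T₁ − T₂)R = Iα = I(a/R), so T₁ − T₂ = (I/R²)a = 1·M_p a = 6.390·a.
Adding the three: (m₁ − m₂)g = (m₁ + m₂ + 6.390)a, so a = (2.10 − 0.971)(9.8)/(2.10 + 0.971 + 6.390) = 1.169 m/s².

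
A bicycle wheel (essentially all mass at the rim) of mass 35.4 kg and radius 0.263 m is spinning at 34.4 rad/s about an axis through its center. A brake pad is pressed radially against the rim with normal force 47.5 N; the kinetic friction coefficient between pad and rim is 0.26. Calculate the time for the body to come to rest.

t ≈ 25.9 s

I = MR² = (35.4)(0.263)² = 2.449 kg·m².
Friction force f = μN = (0.26)(47.5) = 12.35 N at the rim; torque magnitude τ = fR = 3.248 N·m, opposing ω.
|α| = τ/I = 3.248/2.449 = 1.327 rad/s² (deceleration).
0 = ω₀ − |α|t ⇒ t = ω₀/|α| = 34.4/1.327 = 25.93 s.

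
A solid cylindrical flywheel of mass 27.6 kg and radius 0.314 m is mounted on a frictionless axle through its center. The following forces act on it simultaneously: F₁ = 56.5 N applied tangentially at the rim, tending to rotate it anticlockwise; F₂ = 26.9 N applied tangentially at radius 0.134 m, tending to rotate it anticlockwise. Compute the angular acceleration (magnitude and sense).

α ≈ 15.7 rad/s², anticlockwise

I = ½MR² = (1/2)(27.6)(0.314)² = 1.361 kg·m².
Taking anticlockwise as positive: τ₁ = +(56.5)(0.314) = +17.74 N·m; τ₂ = +(26.9)(0.134) = +3.605 N·m.
Net torque τ = 21.35 N·m.
α = τ/I = 21.35/1.361 = 15.69 rad/s².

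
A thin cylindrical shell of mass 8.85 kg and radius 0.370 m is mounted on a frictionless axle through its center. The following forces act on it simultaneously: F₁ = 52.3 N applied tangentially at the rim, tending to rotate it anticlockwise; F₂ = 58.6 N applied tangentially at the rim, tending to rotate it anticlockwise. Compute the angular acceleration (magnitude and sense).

α ≈ 33.9 rad/s², anticlockwise

I = MR² = (8.85)(0.370)² = 1.212 kg·m².
Taking anticlockwise as positive: τ₁ = +(52.3)(0.370) = +19.35 N·m; τ₂ = +(58.6)(0.370) = +21.68 N·m.
Net torque τ = 41.03 N·m.
α = τ/I = 41.03/1.212 = 33.87 rad/s².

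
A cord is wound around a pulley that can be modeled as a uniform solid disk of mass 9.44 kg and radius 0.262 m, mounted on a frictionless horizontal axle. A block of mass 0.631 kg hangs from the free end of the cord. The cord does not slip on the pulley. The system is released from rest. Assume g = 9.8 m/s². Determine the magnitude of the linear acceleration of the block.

a ≈ 1.16 m/s²

I = ½MR² = (1/2)(9.44)(0.262)² = 0.3240 kg·m².
Block: mg − T = ma. Pulley: TR = Iα. No-slip: a = αR, so T = (I/R²)a = 4.720·a.
Then mg = (m + 4.720)a, so a = (0.631)(9.8)/(0.631 + 4.720) = 1.156 m/s².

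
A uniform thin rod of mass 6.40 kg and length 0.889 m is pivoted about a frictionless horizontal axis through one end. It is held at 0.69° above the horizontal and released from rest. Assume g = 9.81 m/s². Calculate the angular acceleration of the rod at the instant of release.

About the pivot, I = (1/3)ML² = (1/3)(6.40)(0.889)² = 1.686 kg·m².
The weight acts at the center, a distance L/2 = 0.4445 m from the pivot; τ = Mg(L/2) cos 0.69° = 27.91 N·m.
α = τ/I = 27.91/1.686 = 16.55 rad/s².

α ≈ 16.6 rad/s²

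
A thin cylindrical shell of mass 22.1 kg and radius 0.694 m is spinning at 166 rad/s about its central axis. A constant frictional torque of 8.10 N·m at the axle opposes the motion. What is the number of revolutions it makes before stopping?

≈ 2880 revolutions

I = MR² = (22.1)(0.694)² = 10.64 kg·m².
The net torque has magnitude 8.10 N·m, opposing ω.
|α| = τ/I = 8.100/10.64 = 0.7610 rad/s² (deceleration).
ω² = ω₀² − 2|α|θ with ω = 0 ⇒ θ = ω₀²/(2|α|) = 18110 rad = 2882 rev.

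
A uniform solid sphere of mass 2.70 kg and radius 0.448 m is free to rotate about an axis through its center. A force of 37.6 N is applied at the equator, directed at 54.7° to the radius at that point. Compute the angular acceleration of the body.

α ≈ 63.4 rad/s²

I = (2/5)MR² = (2/5)(2.70)(0.448)² = 0.2168 kg·m².
Only the tangential component produces torque: τ = F R sinθ = (37.6)(0.448) sin 54.7° = 13.75 N·m.
Newton's second law for rotation, τ = Iα, gives α = τ/I = 13.75/0.2168 = 63.42 rad/s².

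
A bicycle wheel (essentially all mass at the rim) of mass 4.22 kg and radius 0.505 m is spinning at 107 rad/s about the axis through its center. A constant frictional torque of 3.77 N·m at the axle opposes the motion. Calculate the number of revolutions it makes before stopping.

I = MR² = (4.22)(0.505)² = 1.076 kg·m².
The net torque has magnitude 3.77 N·m, opposing ω.
|α| = τ/I = 3.770/1.076 = 3.503 rad/s² (deceleration).
ω² = ω₀² − 2|α|θ with ω = 0 ⇒ θ = ω₀²/(2|α|) = 1634 rad = 260.1 rev.

≈ 260 revolutions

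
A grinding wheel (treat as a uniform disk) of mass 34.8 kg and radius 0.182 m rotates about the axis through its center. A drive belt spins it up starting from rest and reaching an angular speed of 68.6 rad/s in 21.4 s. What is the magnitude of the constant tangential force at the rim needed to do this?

F ≈ 10.2 N

I = ½MR² = (1/2)(34.8)(0.182)² = 0.5764 kg·m².
α = Δω/Δt = (68.6 − 0)/21.4 = 3.206 rad/s².
The required torque is τ = Iα = (0.5764)(3.206) = 1.848 N·m.
A tangential force at the rim gives τ = FR, so F = τ/R = 1.848/0.182 = 10.15 N.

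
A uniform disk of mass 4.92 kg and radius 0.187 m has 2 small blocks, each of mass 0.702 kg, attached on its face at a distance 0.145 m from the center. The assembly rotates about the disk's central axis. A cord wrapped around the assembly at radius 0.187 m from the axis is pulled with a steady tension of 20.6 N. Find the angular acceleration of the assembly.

α ≈ 33.3 rad/s²

I_disk = ½MR² = ½(4.92)(0.187)² = 0.08602 kg·m².
I_blocks = 2·m·r² = 2(0.702)(0.145)² = 0.02952 kg·m².
Total I = 0.1155 kg·m².
τ = F r = (20.6)(0.187) = 3.852 N·m.
α = τ/I = 3.852/0.1155 = 33.34 rad/s².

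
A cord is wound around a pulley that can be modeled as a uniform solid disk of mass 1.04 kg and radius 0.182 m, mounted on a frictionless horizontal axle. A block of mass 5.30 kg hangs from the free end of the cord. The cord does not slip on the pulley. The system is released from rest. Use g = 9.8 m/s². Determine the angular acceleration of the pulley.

α ≈ 49.0 rad/s²

I = ½MR² = (1/2)(1.04)(0.182)² = 0.01722 kg·m².
Block: mg − T = ma. Pulley: TR = Iα. No-slip: a = αR, so T = (I/R²)a = 0.5200·a.
Then mg = (m + 0.5200)a, so a = (5.30)(9.8)/(5.30 + 0.5200) = 8.924 m/s².
α = a/R = 8.924/0.182 = 49.04 rad/s².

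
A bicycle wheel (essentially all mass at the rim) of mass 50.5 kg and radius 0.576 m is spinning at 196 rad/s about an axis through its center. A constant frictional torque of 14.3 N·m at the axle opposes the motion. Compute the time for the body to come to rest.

I = MR² = (50.5)(0.576)² = 16.75 kg·m².
The net torque has magnitude 14.3 N·m, opposing ω.
|α| = τ/I = 14.30/16.75 = 0.8535 rad/s² (deceleration).
0 = ω₀ − |α|t ⇒ t = ω₀/|α| = 196/0.8535 = 229.6 s.

t ≈ 230 s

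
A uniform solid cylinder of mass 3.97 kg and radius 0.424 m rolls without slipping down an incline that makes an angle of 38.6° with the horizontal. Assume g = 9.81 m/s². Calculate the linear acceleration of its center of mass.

Translation along the incline: Mg sinθ − f = Ma.
Rotation about the center: fR = Iα with I = ½MR². No-slip gives a = αR, so f = (I/R²)a = (1/2)M a.
Substituting: Mg sinθ = (1 + 0.5000)Ma, so a = g sinθ/(1 + 0.5000) = (9.81) sin 38.6° / 1.500 = 4.080 m/s².

a ≈ 4.08 m/s²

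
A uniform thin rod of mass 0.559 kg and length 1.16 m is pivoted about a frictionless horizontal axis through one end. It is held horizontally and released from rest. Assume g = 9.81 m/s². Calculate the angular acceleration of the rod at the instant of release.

About the pivot, I = (1/3)ML² = (1/3)(0.559)(1.16)² = 0.2507 kg·m².
The weight acts at the center, a distance L/2 = 0.5800 m from the pivot; τ = Mg(L/2) = 3.181 N·m.
α = τ/I = 3.181/0.2507 = 12.69 rad/s².

α ≈ 12.7 rad/s²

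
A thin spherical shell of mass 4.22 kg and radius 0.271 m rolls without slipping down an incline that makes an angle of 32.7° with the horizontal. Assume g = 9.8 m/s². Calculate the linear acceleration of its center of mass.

a ≈ 3.18 m/s²

Translation along the incline: Mg sinθ − f = Ma.
Rotation about the center: fR = Iα with I = (2/3)MR². No-slip gives a = αR, so f = (I/R²)a = (2/3)M a.
Substituting: Mg sinθ = (1 + 0.6667)Ma, so a = g sinθ/(1 + 0.6667) = (9.8) sin 32.7° / 1.667 = 3.177 m/s².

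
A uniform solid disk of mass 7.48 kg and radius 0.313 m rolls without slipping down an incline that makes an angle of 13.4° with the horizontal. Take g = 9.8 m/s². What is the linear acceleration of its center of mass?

Translation along the incline: Mg sinθ − f = Ma.
Rotation about the center: fR = Iα with I = ½MR². No-slip gives a = αR, so f = (I/R²)a = (1/2)M a.
Substituting: Mg sinθ = (1 + 0.5000)Ma, so a = g sinθ/(1 + 0.5000) = (9.8) sin 13.4° / 1.500 = 1.514 m/s².

a ≈ 1.51 m/s²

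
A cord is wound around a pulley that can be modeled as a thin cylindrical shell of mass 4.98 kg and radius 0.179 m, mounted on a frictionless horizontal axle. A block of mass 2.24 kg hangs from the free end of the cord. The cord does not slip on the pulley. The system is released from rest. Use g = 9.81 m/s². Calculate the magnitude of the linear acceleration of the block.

a ≈ 3.04 m/s²

I = MR² = (4.98)(0.179)² = 0.1596 kg·m².
Block: mg − T = ma. Pulley: TR = Iα. No-slip: a = αR, so T = (I/R²)a = 4.980·a.
Then mg = (m + 4.980)a, so a = (2.24)(9.81)/(2.24 + 4.980) = 3.044 m/s².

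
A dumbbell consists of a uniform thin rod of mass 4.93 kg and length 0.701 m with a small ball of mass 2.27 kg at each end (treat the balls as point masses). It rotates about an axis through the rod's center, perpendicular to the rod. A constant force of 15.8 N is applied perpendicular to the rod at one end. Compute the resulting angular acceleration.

I_rod = (1/12)ML² = (1/12)(4.93)(0.701)² = 0.2019 kg·m².
I_balls = 2·m·(L/2)² = 2(2.27)(0.3505)² = 0.5577 kg·m².
Total I = 0.7596 kg·m².
τ = F·(L/2) = (15.8)(0.350) = 5.538 N·m.
α = τ/I = 5.538/0.7596 = 7.290 rad/s².

α ≈ 7.29 rad/s²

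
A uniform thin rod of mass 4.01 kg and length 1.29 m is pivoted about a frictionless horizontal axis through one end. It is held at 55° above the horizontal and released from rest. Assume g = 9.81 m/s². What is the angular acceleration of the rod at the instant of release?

About the pivot, I = (1/3)ML² = (1/3)(4.01)(1.29)² = 2.224 kg·m².
The weight acts at the center, a distance L/2 = 0.6450 m from the pivot; τ = Mg(L/2) cos 55° = 14.55 N·m.
α = τ/I = 14.55/2.224 = 6.543 rad/s².
(Equivalently α = (3g/(2L)) cos 55° = 6.543 rad/s².)

α ≈ 6.54 rad/s²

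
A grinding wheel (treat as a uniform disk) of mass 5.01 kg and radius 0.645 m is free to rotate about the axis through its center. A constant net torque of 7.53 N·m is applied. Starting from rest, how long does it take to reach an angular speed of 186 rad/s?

t ≈ 25.7 s

I = ½MR² = (1/2)(5.01)(0.645)² = 1.042 kg·m².
α = τ/I = 7.53/1.042 = 7.225 rad/s².
ω = αt ⇒ t = ω/α = 186/7.225 = 25.74 s.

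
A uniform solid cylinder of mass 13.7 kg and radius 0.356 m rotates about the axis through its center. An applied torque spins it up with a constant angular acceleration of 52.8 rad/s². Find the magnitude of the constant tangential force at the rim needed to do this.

F ≈ 129 N

I = ½MR² = (1/2)(13.7)(0.356)² = 0.8681 kg·m².
The required torque is τ = Iα = (0.8681)(52.80) = 45.84 N·m.
A tangential force at the rim gives τ = FR, so F = τ/R = 45.84/0.356 = 128.8 N.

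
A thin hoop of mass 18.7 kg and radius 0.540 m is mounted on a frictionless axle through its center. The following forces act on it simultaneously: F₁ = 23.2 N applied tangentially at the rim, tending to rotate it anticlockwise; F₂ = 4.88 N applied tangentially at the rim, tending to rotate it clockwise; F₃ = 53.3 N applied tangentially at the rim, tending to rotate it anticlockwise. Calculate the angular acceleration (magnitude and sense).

I = MR² = (18.7)(0.540)² = 5.453 kg·m².
Taking anticlockwise as positive: τ₁ = +(23.2)(0.540) = +12.53 N·m; τ₂ = −(4.88)(0.540) = −2.635 N·m; τ₃ = +(53.3)(0.540) = +28.78 N·m.
Net torque τ = 38.67 N·m.
α = τ/I = 38.67/5.453 = 7.092 rad/s².

α ≈ 7.09 rad/s², anticlockwise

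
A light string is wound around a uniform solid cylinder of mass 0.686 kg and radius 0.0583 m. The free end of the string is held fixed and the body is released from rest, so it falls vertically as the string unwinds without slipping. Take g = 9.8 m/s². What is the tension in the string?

T ≈ 2.24 N

Translation: Mg − T = Ma. Rotation about the center: TR = Iα with I = ½MR².
With a = αR: T = (I/R²)a = (1/2)M a, so Mg = (1 + 0.5000)Ma.
a = g/(1 + 0.5000) = 9.8/1.500 = 6.533 m/s².
T = 0.5000·M·a = (0.5000)(0.686)(6.533) = 2.241 N.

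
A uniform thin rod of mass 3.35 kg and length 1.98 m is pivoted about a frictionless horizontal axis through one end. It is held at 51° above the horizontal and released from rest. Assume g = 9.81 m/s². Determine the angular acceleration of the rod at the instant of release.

α ≈ 4.68 rad/s²

About the pivot, I = (1/3)ML² = (1/3)(3.35)(1.98)² = 4.378 kg·m².
The weight acts at the center, a distance L/2 = 0.9900 m from the pivot; τ = Mg(L/2) cos 51° = 20.47 N·m.
α = τ/I = 20.47/4.378 = 4.677 rad/s².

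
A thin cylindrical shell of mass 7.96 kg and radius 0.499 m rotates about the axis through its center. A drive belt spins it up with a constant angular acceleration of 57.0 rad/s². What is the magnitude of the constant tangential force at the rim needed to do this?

I = MR² = (7.96)(0.499)² = 1.982 kg·m².
The required torque is τ = Iα = (1.982)(57.00) = 113.0 N·m.
A tangential force at the rim gives τ = FR, so F = τ/R = 113.0/0.499 = 226.4 N.

F ≈ 226 N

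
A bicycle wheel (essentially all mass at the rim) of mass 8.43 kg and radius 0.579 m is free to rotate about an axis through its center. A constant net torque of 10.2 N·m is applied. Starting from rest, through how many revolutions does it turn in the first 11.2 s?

I = MR² = (8.43)(0.579)² = 2.826 kg·m².
α = τ/I = 10.2/2.826 = 3.609 rad/s².
θ = ½αt² = ½(3.609)(11.2)² = 226.4 rad.
Revolutions = θ/(2π) = 36.03.

≈ 36.0 revolutions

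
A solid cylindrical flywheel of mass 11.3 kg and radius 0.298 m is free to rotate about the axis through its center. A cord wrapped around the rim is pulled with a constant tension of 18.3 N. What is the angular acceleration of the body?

α ≈ 10.9 rad/s²

I = ½MR² = (1/2)(11.3)(0.298)² = 0.5017 kg·m².
τ = F R = (18.3)(0.298) = 5.453 N·m.
Newton's second law for rotation, τ = Iα, gives α = τ/I = 5.453/0.5017 = 10.87 rad/s².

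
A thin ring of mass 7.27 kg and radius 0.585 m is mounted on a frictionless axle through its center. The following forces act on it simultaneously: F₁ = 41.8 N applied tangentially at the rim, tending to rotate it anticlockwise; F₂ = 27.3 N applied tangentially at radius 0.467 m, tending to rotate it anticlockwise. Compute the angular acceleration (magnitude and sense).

α ≈ 15.0 rad/s², anticlockwise

I = MR² = (7.27)(0.585)² = 2.488 kg·m².
Taking anticlockwise as positive: τ₁ = +(41.8)(0.585) = +24.45 N·m; τ₂ = +(27.3)(0.467) = +12.75 N·m.
Net torque τ = 37.20 N·m.
α = τ/I = 37.20/2.488 = 14.95 rad/s².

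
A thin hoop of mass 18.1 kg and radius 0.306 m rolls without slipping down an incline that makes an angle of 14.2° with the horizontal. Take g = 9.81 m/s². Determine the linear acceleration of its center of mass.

Translation along the incline: Mg sinθ − f = Ma.
Rotation about the center: fR = Iα with I = MR². No-slip gives a = αR, so f = (I/R²)a = M a.
Substituting: Mg sinθ = (1 + 1.000)Ma, so a = g sinθ/(1 + 1.000) = (9.81) sin 14.2° / 2.000 = 1.203 m/s².

a ≈ 1.20 m/s²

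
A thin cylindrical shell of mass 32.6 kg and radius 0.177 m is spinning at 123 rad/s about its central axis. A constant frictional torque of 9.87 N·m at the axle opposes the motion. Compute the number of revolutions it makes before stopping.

≈ 125 revolutions

I = MR² = (32.6)(0.177)² = 1.021 kg·m².
The net torque has magnitude 9.87 N·m, opposing ω.
|α| = τ/I = 9.870/1.021 = 9.664 rad/s² (deceleration).
ω² = ω₀² − 2|α|θ with ω = 0 ⇒ θ = ω₀²/(2|α|) = 782.8 rad = 124.6 rev.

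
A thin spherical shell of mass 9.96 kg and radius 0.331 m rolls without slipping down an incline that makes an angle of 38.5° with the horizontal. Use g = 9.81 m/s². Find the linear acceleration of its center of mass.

Translation along the incline: Mg sinθ − f = Ma.
Rotation about the center: fR = Iα with I = (2/3)MR². No-slip gives a = αR, so f = (I/R²)a = (2/3)M a.
Substituting: Mg sinθ = (1 + 0.6667)Ma, so a = g sinθ/(1 + 0.6667) = (9.81) sin 38.5° / 1.667 = 3.664 m/s².

a ≈ 3.66 m/s²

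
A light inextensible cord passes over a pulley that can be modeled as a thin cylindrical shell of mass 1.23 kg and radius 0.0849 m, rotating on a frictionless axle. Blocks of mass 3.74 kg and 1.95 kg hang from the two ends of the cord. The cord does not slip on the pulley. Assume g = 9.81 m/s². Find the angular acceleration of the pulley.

α ≈ 29.9 rad/s²

I = MR² = (1.23)(0.0849)² = 0.008866 kg·m².
Heavier block: m₁g − T₁ = m₁a. Lighter block: T₂ − m₂g = m₂a.
Pulley: (T₁ − T₂)R = Iα = I(a/R), so T₁ − T₂ = (I/R²)a = 1·M_p a = 1.230·a.
Adding the three: (m₁ − m₂)g = (m₁ + m₂ + 1.230)a, so a = (3.74 − 1.95)(9.81)/(3.74 + 1.95 + 1.230) = 2.538 m/s².
α = a/R = 2.538/0.0849 = 29.89 rad/s².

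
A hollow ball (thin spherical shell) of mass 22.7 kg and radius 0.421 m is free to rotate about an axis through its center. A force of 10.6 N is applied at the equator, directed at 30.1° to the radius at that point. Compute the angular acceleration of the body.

α ≈ 0.834 rad/s²

I = (2/3)MR² = (2/3)(22.7)(0.421)² = 2.682 kg·m².
Only the tangential component produces torque: τ = F R sinθ = (10.6)(0.421) sin 30.1° = 2.238 N·m.
From τ = Iα: α = 2.238/2.682 = 0.8344 rad/s².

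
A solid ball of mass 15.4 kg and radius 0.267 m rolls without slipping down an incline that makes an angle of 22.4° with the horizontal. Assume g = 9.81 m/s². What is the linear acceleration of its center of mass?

a ≈ 2.67 m/s²

Translation along the incline: Mg sinθ − f = Ma.
Rotation about the center: fR = Iα with I = (2/5)MR². No-slip gives a = αR, so f = (I/R²)a = (2/5)M a.
Substituting: Mg sinθ = (1 + 0.4000)Ma, so a = g sinθ/(1 + 0.4000) = (9.81) sin 22.4° / 1.400 = 2.670 m/s².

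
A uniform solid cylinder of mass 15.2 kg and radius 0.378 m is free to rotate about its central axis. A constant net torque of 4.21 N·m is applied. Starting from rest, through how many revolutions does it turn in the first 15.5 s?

I = ½MR² = (1/2)(15.2)(0.378)² = 1.086 kg·m².
α = τ/I = 4.21/1.086 = 3.877 rad/s².
θ = ½αt² = ½(3.877)(15.5)² = 465.7 rad.
Revolutions = θ/(2π) = 74.12.

≈ 74.1 revolutions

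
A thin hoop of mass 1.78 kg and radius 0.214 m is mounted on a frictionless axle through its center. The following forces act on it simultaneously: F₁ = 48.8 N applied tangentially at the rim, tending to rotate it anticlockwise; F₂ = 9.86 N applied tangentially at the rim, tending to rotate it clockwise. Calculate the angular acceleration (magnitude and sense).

α ≈ 102 rad/s², anticlockwise

I = MR² = (1.78)(0.214)² = 0.08152 kg·m².
Taking anticlockwise as positive: τ₁ = +(48.8)(0.214) = +10.44 N·m; τ₂ = −(9.86)(0.214) = −2.110 N·m.
Net torque τ = 8.333 N·m.
α = τ/I = 8.333/0.08152 = 102.2 rad/s².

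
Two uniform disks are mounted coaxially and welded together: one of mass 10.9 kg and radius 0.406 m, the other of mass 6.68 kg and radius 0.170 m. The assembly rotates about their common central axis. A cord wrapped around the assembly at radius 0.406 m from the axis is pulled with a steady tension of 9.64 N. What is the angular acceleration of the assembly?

α ≈ 3.93 rad/s²

I = ½M₁R₁² + ½M₂R₂² = ½(10.9)(0.406)² + ½(6.68)(0.170)² = 0.9949 kg·m².
τ = F r = (9.64)(0.406) = 3.914 N·m.
α = τ/I = 3.914/0.9949 = 3.934 rad/s².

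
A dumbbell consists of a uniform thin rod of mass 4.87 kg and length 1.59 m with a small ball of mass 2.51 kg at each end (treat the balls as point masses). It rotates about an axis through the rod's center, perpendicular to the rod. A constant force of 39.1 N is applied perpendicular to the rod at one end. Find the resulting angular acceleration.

I_rod = (1/12)ML² = (1/12)(4.87)(1.59)² = 1.026 kg·m².
I_balls = 2·m·(L/2)² = 2(2.51)(0.7950)² = 3.173 kg·m².
Total I = 4.199 kg·m².
τ = F·(L/2) = (39.1)(0.795) = 31.08 N·m.
α = τ/I = 31.08/4.199 = 7.403 rad/s².

α ≈ 7.40 rad/s²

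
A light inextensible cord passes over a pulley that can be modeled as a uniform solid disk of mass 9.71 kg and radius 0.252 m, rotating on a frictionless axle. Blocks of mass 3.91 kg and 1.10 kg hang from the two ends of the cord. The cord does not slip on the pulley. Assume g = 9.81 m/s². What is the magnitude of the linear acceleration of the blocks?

a ≈ 2.79 m/s²

I = ½MR² = (1/2)(9.71)(0.252)² = 0.3083 kg·m².
Heavier block: m₁g − T₁ = m₁a. Lighter block: T₂ − m₂g = m₂a.
Pulley: (T₁ − T₂)R = Iα = I(a/R), so T₁ − T₂ = (I/R²)a = (1/2)M_p a = 4.855·a.
Adding the three: (m₁ − m₂)g = (m₁ + m₂ + 4.855)a, so a = (3.91 − 1.10)(9.81)/(3.91 + 1.10 + 4.855) = 2.794 m/s².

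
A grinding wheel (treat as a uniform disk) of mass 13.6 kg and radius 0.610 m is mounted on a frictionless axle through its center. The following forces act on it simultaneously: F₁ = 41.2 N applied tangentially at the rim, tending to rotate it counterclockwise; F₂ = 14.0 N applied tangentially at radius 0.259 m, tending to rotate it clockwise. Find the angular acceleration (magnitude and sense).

α ≈ 8.50 rad/s², counterclockwise

I = ½MR² = (1/2)(13.6)(0.610)² = 2.530 kg·m².
Taking counterclockwise as positive: τ₁ = +(41.2)(0.610) = +25.13 N·m; τ₂ = −(14.0)(0.259) = −3.626 N·m.
Net torque τ = 21.51 N·m.
α = τ/I = 21.51/2.530 = 8.499 rad/s².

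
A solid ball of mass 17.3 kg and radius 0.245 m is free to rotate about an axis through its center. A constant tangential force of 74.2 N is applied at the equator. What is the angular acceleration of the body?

I = (2/5)MR² = (2/5)(17.3)(0.245)² = 0.4154 kg·m².
τ = F R = (74.2)(0.245) = 18.18 N·m.
From τ = Iα: α = 18.18/0.4154 = 43.77 rad/s².

α ≈ 43.8 rad/s²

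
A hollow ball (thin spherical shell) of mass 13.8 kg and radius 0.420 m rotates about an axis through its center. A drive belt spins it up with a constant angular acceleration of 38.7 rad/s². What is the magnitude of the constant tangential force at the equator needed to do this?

I = (2/3)MR² = (2/3)(13.8)(0.420)² = 1.623 kg·m².
The required torque is τ = Iα = (1.623)(38.70) = 62.81 N·m.
A tangential force at the equator gives τ = FR, so F = τ/R = 62.81/0.420 = 149.5 N.

F ≈ 150 N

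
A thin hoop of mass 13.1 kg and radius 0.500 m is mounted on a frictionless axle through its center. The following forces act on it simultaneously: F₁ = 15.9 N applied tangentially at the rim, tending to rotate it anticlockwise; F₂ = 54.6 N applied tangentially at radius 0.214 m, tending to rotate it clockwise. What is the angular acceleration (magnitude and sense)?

α ≈ 1.14 rad/s², clockwise

I = MR² = (13.1)(0.500)² = 3.275 kg·m².
Taking anticlockwise as positive: τ₁ = +(15.9)(0.500) = +7.950 N·m; τ₂ = −(54.6)(0.214) = −11.68 N·m.
Net torque τ = -3.734 N·m.
α = τ/I = -3.734/3.275 = -1.140 rad/s².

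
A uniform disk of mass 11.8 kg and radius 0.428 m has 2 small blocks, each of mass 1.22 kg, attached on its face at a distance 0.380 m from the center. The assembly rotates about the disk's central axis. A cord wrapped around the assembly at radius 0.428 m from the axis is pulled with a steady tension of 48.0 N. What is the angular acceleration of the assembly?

α ≈ 14.3 rad/s²

I_disk = ½MR² = ½(11.8)(0.428)² = 1.081 kg·m².
I_blocks = 2·m·r² = 2(1.22)(0.380)² = 0.3523 kg·m².
Total I = 1.433 kg·m².
τ = F r = (48.0)(0.428) = 20.54 N·m.
α = τ/I = 20.54/1.433 = 14.34 rad/s².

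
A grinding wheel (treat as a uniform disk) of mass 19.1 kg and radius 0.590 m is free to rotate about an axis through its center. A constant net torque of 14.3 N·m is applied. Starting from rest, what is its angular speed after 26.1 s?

I = ½MR² = (1/2)(19.1)(0.590)² = 3.324 kg·m².
α = τ/I = 14.3/3.324 = 4.302 rad/s².
ω = ω₀ + αt = 0 + (4.302)(26.1) = 112.3 rad/s.

ω ≈ 112 rad/s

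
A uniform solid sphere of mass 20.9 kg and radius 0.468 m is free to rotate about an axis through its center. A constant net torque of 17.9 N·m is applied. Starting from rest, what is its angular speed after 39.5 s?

ω ≈ 386 rad/s

I = (2/5)MR² = (2/5)(20.9)(0.468)² = 1.831 kg·m².
α = τ/I = 17.9/1.831 = 9.776 rad/s².
ω = ω₀ + αt = 0 + (9.776)(39.5) = 386.1 rad/s.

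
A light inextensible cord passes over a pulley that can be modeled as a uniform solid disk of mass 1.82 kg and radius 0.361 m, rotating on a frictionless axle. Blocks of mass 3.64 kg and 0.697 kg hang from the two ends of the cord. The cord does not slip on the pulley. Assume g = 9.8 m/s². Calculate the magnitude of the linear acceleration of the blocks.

a ≈ 5.50 m/s²

I = ½MR² = (1/2)(1.82)(0.361)² = 0.1186 kg·m².
Heavier block: m₁g − T₁ = m₁a. Lighter block: T₂ − m₂g = m₂a.
Pulley: (T₁ − T₂)R = Iα = I(a/R), so T₁ − T₂ = (I/R²)a = (1/2)M_p a = 0.9100·a.
Adding the three: (m₁ − m₂)g = (m₁ + m₂ + 0.9100)a, so a = (3.64 − 0.697)(9.8)/(3.64 + 0.697 + 0.9100) = 5.497 m/s².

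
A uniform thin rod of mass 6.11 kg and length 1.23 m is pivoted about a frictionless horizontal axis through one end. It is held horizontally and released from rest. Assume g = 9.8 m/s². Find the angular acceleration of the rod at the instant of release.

About the pivot, I = (1/3)ML² = (1/3)(6.11)(1.23)² = 3.081 kg·m².
The weight acts at the center, a distance L/2 = 0.6150 m from the pivot; τ = Mg(L/2) = 36.82 N·m.
α = τ/I = 36.82/3.081 = 11.95 rad/s².
(Equivalently α = (3g/(2L)) = 11.95 rad/s².)

α ≈ 12.0 rad/s²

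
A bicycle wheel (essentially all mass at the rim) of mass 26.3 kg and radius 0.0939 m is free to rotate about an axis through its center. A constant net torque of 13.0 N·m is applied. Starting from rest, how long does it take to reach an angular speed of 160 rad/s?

I = MR² = (26.3)(0.0939)² = 0.2319 kg·m².
α = τ/I = 13.0/0.2319 = 56.06 rad/s².
ω = αt ⇒ t = ω/α = 160/56.06 = 2.854 s.

t ≈ 2.85 s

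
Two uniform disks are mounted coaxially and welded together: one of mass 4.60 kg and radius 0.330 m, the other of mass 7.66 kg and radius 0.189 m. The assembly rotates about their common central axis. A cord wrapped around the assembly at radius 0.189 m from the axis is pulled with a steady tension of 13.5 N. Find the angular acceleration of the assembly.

α ≈ 6.59 rad/s²

I = ½M₁R₁² + ½M₂R₂² = ½(4.60)(0.330)² + ½(7.66)(0.189)² = 0.3873 kg·m².
τ = F r = (13.5)(0.189) = 2.551 N·m.
α = τ/I = 2.551/0.3873 = 6.588 rad/s².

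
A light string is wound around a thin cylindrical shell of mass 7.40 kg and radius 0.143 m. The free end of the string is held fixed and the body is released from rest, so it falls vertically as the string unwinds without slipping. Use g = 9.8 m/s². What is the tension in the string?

Translation: Mg − T = Ma. Rotation about the center: TR = Iα with I = MR².
With a = αR: T = (I/R²)a = M a, so Mg = (1 + 1.000)Ma.
a = g/(1 + 1.000) = 9.8/2.000 = 4.900 m/s².
T = 1.000·M·a = (1.000)(7.40)(4.900) = 36.26 N.

T ≈ 36.3 N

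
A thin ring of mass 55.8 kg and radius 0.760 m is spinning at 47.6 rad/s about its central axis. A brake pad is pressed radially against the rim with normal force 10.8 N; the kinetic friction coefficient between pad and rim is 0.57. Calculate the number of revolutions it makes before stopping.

I = MR² = (55.8)(0.760)² = 32.23 kg·m².
Friction force f = μN = (0.57)(10.8) = 6.156 N at the rim; torque magnitude τ = fR = 4.679 N·m, opposing ω.
|α| = τ/I = 4.679/32.23 = 0.1452 rad/s² (deceleration).
ω² = ω₀² − 2|α|θ with ω = 0 ⇒ θ = ω₀²/(2|α|) = 7804 rad = 1242 rev.

≈ 1240 revolutions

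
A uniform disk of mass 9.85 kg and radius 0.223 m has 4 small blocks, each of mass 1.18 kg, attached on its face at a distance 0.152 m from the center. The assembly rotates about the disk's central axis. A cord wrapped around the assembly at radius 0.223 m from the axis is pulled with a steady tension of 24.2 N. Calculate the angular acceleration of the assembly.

α ≈ 15.2 rad/s²

I_disk = ½MR² = ½(9.85)(0.223)² = 0.2449 kg·m².
I_blocks = 4·m·r² = 4(1.18)(0.152)² = 0.1091 kg·m².
Total I = 0.3540 kg·m².
τ = F r = (24.2)(0.223) = 5.397 N·m.
α = τ/I = 5.397/0.3540 = 15.25 rad/s².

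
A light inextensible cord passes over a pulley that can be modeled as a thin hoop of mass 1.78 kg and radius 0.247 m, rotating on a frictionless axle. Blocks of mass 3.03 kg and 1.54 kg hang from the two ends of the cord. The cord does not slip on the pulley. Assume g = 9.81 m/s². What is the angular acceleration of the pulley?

I = MR² = (1.78)(0.247)² = 0.1086 kg·m².
Heavier block: m₁g − T₁ = m₁a. Lighter block: T₂ − m₂g = m₂a.
Pulley: (T₁ − T₂)R = Iα = I(a/R), so T₁ − T₂ = (I/R²)a = 1·M_p a = 1.780·a.
Adding the three: (m₁ − m₂)g = (m₁ + m₂ + 1.780)a, so a = (3.03 − 1.54)(9.81)/(3.03 + 1.54 + 1.780) = 2.302 m/s².
α = a/R = 2.302/0.247 = 9.319 rad/s².

α ≈ 9.32 rad/s²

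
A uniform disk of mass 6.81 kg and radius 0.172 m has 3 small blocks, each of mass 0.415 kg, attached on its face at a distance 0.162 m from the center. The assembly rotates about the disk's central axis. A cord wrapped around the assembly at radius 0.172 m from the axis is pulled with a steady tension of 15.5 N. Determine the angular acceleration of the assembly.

I_disk = ½MR² = ½(6.81)(0.172)² = 0.1007 kg·m².
I_blocks = 3·m·r² = 3(0.415)(0.162)² = 0.03267 kg·m².
Total I = 0.1334 kg·m².
τ = F r = (15.5)(0.172) = 2.666 N·m.
α = τ/I = 2.666/0.1334 = 19.98 rad/s².

α ≈ 20.0 rad/s²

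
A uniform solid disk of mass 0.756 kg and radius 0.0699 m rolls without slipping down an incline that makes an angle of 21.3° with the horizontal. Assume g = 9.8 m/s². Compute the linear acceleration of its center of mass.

a ≈ 2.37 m/s²

Translation along the incline: Mg sinθ − f = Ma.
Rotation about the center: fR = Iα with I = ½MR². No-slip gives a = αR, so f = (I/R²)a = (1/2)M a.
Substituting: Mg sinθ = (1 + 0.5000)Ma, so a = g sinθ/(1 + 0.5000) = (9.8) sin 21.3° / 1.500 = 2.373 m/s².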